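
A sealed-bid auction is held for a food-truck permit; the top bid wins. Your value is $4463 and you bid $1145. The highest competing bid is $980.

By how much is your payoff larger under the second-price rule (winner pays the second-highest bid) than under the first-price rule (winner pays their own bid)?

You have the highest bid, so you win under either rule.
Second-price: pay $980 → payoff $3483.
First-price: pay your own bid $1145 → payoff $3318.
Difference = $3483 − ($3318) = $165.

$165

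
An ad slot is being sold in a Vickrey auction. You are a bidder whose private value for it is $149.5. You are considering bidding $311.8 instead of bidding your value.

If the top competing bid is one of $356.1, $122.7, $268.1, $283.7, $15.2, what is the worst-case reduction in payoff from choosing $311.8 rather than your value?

$134.2

$356.1: same outcome either way → loss $0.
$122.7: same outcome either way → loss $0.
$268.1: truthful gives $0, deviation gives −$118.6 → loss $118.6.
$283.7: truthful gives $0, deviation gives −$134.2 → loss $134.2.
$15.2: same outcome either way → loss $0.
Maximum loss: $134.2.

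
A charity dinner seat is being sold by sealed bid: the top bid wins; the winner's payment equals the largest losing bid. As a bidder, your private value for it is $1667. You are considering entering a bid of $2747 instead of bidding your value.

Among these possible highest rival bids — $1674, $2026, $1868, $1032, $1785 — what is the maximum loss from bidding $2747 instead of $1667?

$359

$1674: truthful gives $0, deviation gives −$7 → loss $7.
$2026: truthful gives $0, deviation gives −$359 → loss $359.
$1868: truthful gives $0, deviation gives −$201 → loss $201.
$1032: same outcome either way → loss $0.
$1785: truthful gives $0, deviation gives −$118 → loss $118.
Maximum loss: $359.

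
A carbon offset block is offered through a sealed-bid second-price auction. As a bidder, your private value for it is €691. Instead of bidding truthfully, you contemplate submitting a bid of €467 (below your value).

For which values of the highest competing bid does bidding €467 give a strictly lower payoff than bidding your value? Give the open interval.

If the competing bid is below €467, both bids win at the same price — no difference.
If it is above €691, both bids lose — no difference.
If it lies strictly between €467 and €691, bidding your value wins at a price below your value (positive payoff) while bidding €467 loses (payoff 0).
So the deviation strictly hurts on the open interval (€467, €691).
Because the price is fixed by the runner-up's bid, deviating from your value can only change a good outcome into a bad one — never the reverse.

(€467, €691)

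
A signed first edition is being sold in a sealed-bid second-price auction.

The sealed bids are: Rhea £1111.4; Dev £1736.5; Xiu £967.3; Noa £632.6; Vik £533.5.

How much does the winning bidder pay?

Highest bid: Dev at £1736.5, so Dev wins.
Second-highest bid: Rhea at £1111.4 — that is the price the winner pays.

£1111.4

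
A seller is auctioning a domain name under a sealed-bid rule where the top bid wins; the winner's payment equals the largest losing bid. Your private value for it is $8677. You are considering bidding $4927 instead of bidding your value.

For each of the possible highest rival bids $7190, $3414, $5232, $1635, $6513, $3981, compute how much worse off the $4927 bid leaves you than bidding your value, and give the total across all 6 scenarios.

The deviation costs you only when the competing bid falls strictly between $4927 and $8677; elsewhere both bids give the same outcome.
$7190: truthful payoff $1487, deviation payoff $0 → loss $1487.
$3414: outcomes coincide → loss $0.
$5232: truthful payoff $3445, deviation payoff $0 → loss $3445.
$1635: outcomes coincide → loss $0.
$6513: truthful payoff $2164, deviation payoff $0 → loss $2164.
$3981: outcomes coincide → loss $0.
Total loss = $1487 + $3445 + $2164 = $7096.

$7096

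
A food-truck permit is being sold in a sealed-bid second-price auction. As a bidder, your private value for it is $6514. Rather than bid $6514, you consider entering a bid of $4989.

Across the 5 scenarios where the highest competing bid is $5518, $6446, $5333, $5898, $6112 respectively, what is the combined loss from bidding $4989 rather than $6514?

The deviation costs you only when the competing bid falls strictly between $4989 and $6514; elsewhere both bids give the same outcome.
$5518: truthful payoff $996, deviation payoff $0 → loss $996.
$6446: truthful payoff $68, deviation payoff $0 → loss $68.
$5333: truthful payoff $1181, deviation payoff $0 → loss $1181.
$5898: truthful payoff $616, deviation payoff $0 → loss $616.
$6112: truthful payoff $402, deviation payoff $0 → loss $402.
Total loss = $996 + $68 + $1181 + $616 + $402 = $3263.

$3263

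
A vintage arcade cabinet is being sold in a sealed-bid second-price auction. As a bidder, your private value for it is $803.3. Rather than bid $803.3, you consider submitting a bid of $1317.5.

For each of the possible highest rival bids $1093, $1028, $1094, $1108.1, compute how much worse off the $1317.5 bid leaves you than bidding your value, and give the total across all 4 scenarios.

$1109.9

The deviation costs you only when the competing bid falls strictly between $803.3 and $1317.5; elsewhere both bids give the same outcome.
$1093: truthful payoff $0, deviation payoff −$289.7 → loss $289.7.
$1028: truthful payoff $0, deviation payoff −$224.7 → loss $224.7.
$1094: truthful payoff $0, deviation payoff −$290.7 → loss $290.7.
$1108.1: truthful payoff $0, deviation payoff −$304.8 → loss $304.8.
Total loss = $289.7 + $224.7 + $290.7 + $304.8 = $1109.9.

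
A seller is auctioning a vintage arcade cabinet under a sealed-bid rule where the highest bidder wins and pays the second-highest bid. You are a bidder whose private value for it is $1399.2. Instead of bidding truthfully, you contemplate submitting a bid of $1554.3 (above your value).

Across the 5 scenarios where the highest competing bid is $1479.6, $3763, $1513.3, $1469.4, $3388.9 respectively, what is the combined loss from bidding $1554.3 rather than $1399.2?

$264.7

The deviation costs you only when the competing bid falls strictly between $1399.2 and $1554.3; elsewhere both bids give the same outcome.
$1479.6: truthful payoff $0, deviation payoff −$80.4 → loss $80.4.
$3763: outcomes coincide → loss $0.
$1513.3: truthful payoff $0, deviation payoff −$114.1 → loss $114.1.
$1469.4: truthful payoff $0, deviation payoff −$70.2 → loss $70.2.
$3388.9: outcomes coincide → loss $0.
Total loss = $80.4 + $114.1 + $70.2 = $264.7.
In a second-price auction your bid sets only whether you win, not what you pay, so bidding your true value is weakly dominant.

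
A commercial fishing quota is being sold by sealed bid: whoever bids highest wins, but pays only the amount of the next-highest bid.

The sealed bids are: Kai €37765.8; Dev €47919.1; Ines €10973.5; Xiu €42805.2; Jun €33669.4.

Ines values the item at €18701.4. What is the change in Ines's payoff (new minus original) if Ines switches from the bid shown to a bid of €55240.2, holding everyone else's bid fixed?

The highest bid among the other bidders is €47919.1; Ines's bid doesn't change that.
Original bid €10973.5: Ines is not highest (top rival bid is €47919.1); payoff €0.
Alternative bid €55240.2: Ines is highest, pays the top rival bid €47919.1; payoff €18701.4 − €47919.1 = −€29217.7.
Change in payoff = −€29217.7 − (€0) = −€29217.7.

−€29217.7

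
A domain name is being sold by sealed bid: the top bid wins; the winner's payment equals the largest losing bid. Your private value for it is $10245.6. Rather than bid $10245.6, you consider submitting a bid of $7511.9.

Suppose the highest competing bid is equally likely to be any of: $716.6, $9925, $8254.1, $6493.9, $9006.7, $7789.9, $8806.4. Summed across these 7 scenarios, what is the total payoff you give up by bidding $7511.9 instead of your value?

The deviation costs you only when the competing bid falls strictly between $7511.9 and $10245.6; elsewhere both bids give the same outcome.
$716.6: outcomes coincide → loss $0.
$9925: truthful payoff $320.6, deviation payoff $0 → loss $320.6.
$8254.1: truthful payoff $1991.5, deviation payoff $0 → loss $1991.5.
$6493.9: outcomes coincide → loss $0.
$9006.7: truthful payoff $1238.9, deviation payoff $0 → loss $1238.9.
$7789.9: truthful payoff $2455.7, deviation payoff $0 → loss $2455.7.
$8806.4: truthful payoff $1439.2, deviation payoff $0 → loss $1439.2.
Total loss = $320.6 + $1991.5 + $1238.9 + $2455.7 + $1439.2 = $7445.9.

$7445.9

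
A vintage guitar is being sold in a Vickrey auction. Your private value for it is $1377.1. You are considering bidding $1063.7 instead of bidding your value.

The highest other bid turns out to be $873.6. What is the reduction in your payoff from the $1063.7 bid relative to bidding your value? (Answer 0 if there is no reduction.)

Bidding your value $1377.1: you win (since $1377.1 > $873.6) and pay $873.6. Payoff $503.5.
Bidding $1063.7: you win and pay $873.6. Payoff $1377.1 − $873.6 = $503.5.
Difference = $503.5 − $503.5 = $0; both bids lead to the same outcome because the competing bid is below both your value and your alternative bid.

$0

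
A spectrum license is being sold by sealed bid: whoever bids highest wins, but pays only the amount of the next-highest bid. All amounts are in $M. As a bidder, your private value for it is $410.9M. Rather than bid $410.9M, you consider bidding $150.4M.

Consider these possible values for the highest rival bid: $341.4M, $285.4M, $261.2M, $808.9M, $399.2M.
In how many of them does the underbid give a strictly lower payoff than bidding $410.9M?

The deviation hurts exactly when the highest competing bid lies strictly between $150.4M and $410.9M — underbidding then forfeits a profitable win.
$341.4M: inside the interval → strictly worse (loss $69.5M).
$285.4M: inside the interval → strictly worse (loss $125.5M).
$261.2M: inside the interval → strictly worse (loss $149.7M).
$808.9M: above both → same outcome either way.
$399.2M: inside the interval → strictly worse (loss $11.7M).
Count: 4.

4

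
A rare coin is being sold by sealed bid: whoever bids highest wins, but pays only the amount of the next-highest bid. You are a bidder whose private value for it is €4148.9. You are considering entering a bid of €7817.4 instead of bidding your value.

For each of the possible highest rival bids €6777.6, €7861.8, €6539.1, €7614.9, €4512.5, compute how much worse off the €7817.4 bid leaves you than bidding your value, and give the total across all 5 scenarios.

€8848.5

The deviation costs you only when the competing bid falls strictly between €4148.9 and €7817.4; elsewhere both bids give the same outcome.
€6777.6: truthful payoff €0, deviation payoff −€2628.7 → loss €2628.7.
€7861.8: outcomes coincide → loss €0.
€6539.1: truthful payoff €0, deviation payoff −€2390.2 → loss €2390.2.
€7614.9: truthful payoff €0, deviation payoff −€3466 → loss €3466.
€4512.5: truthful payoff €0, deviation payoff −€363.6 → loss €363.6.
Total loss = €2628.7 + €2390.2 + €3466 + €363.6 = €8848.5.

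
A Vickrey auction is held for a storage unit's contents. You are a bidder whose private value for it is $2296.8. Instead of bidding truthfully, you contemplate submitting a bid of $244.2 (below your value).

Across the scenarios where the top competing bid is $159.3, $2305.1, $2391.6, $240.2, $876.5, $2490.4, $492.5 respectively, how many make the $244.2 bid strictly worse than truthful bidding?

2

The deviation hurts exactly when the highest competing bid lies strictly between $244.2 and $2296.8 — underbidding then forfeits a profitable win.
$159.3: below both → same outcome either way.
$2305.1: above both → same outcome either way.
$2391.6: above both → same outcome either way.
$240.2: below both → same outcome either way.
$876.5: inside the interval → strictly worse (loss $1420.3).
$2490.4: above both → same outcome either way.
$492.5: inside the interval → strictly worse (loss $1804.3).
Count: 2.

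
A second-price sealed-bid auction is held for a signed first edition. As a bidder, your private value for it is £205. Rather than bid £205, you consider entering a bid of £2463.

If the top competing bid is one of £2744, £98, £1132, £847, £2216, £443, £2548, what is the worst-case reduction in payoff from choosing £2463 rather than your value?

£2744: same outcome either way → loss £0.
£98: same outcome either way → loss £0.
£1132: truthful gives £0, deviation gives −£927 → loss £927.
£847: truthful gives £0, deviation gives −£642 → loss £642.
£2216: truthful gives £0, deviation gives −£2011 → loss £2011.
£443: truthful gives £0, deviation gives −£238 → loss £238.
£2548: same outcome either way → loss £0.
Maximum loss: £2011.

£2011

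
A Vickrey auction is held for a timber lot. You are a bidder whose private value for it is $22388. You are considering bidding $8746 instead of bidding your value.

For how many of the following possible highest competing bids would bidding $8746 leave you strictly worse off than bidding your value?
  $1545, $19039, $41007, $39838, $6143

1

The deviation hurts exactly when the highest competing bid lies strictly between $8746 and $22388 — underbidding then forfeits a profitable win.
$1545: below both → same outcome either way.
$19039: inside the interval → strictly worse (loss $3349).
$41007: above both → same outcome either way.
$39838: above both → same outcome either way.
$6143: below both → same outcome either way.
Count: 1.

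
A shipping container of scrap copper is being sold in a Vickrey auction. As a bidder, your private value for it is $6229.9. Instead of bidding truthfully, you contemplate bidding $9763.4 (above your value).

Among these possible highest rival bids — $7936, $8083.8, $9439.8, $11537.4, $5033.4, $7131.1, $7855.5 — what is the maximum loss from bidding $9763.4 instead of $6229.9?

$3209.9

$7936: truthful gives $0, deviation gives −$1706.1 → loss $1706.1.
$8083.8: truthful gives $0, deviation gives −$1853.9 → loss $1853.9.
$9439.8: truthful gives $0, deviation gives −$3209.9 → loss $3209.9.
$11537.4: same outcome either way → loss $0.
$5033.4: same outcome either way → loss $0.
$7131.1: truthful gives $0, deviation gives −$901.2 → loss $901.2.
$7855.5: truthful gives $0, deviation gives −$1625.6 → loss $1625.6.
Maximum loss: $3209.9.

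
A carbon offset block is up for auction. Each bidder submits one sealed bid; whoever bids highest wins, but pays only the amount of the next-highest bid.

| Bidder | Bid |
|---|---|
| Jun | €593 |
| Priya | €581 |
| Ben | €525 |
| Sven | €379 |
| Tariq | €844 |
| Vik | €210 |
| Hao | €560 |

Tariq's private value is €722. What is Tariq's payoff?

€129

Highest bid: Tariq at €844, so Tariq wins.
Second-highest bid: Jun at €593 — that is the price the winner pays.
Tariq's payoff = value − price = €722 − €593 = €129.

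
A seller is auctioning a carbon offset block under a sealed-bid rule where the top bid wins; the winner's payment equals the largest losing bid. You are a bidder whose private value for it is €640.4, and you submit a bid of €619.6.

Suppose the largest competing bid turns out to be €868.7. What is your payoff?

Your bid €619.6 is below the highest competing bid €868.7, so you lose.
A losing bidder pays nothing and receives nothing: payoff = €0.

€0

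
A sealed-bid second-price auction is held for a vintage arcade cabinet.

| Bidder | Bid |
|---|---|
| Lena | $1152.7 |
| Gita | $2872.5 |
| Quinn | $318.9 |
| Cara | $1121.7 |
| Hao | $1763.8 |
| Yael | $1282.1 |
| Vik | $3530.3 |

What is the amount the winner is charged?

$2872.5

Highest bid: Vik at $3530.3, so Vik wins.
Second-highest bid: Gita at $2872.5 — that is the price the winner pays.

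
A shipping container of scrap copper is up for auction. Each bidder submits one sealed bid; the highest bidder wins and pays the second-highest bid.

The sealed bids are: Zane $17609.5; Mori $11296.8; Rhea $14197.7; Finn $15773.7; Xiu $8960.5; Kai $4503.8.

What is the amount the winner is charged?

$15773.7

Highest bid: Zane at $17609.5, so Zane wins.
Second-highest bid: Finn at $15773.7 — that is the price the winner pays.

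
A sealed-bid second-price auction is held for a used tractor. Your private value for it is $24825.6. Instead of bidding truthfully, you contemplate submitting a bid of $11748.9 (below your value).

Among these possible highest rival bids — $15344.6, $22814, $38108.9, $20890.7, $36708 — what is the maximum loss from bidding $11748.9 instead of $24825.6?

$9481

$15344.6: truthful gives $9481, deviation gives $0 → loss $9481.
$22814: truthful gives $2011.6, deviation gives $0 → loss $2011.6.
$38108.9: same outcome either way → loss $0.
$20890.7: truthful gives $3934.9, deviation gives $0 → loss $3934.9.
$36708: same outcome either way → loss $0.
Maximum loss: $9481.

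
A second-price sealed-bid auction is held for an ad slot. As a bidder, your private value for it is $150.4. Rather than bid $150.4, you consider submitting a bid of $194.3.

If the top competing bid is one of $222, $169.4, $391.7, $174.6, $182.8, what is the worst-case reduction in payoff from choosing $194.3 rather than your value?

$32.4

$222: same outcome either way → loss $0.
$169.4: truthful gives $0, deviation gives −$19 → loss $19.
$391.7: same outcome either way → loss $0.
$174.6: truthful gives $0, deviation gives −$24.2 → loss $24.2.
$182.8: truthful gives $0, deviation gives −$32.4 → loss $32.4.
Maximum loss: $32.4.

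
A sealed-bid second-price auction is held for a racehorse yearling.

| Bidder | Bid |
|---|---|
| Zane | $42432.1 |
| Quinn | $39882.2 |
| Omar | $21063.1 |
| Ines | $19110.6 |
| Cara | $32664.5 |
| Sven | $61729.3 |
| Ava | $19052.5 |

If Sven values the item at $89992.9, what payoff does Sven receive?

$47560.8

Highest bid: Sven at $61729.3, so Sven wins.
Second-highest bid: Zane at $42432.1 — that is the price the winner pays.
Sven's payoff = value − price = $89992.9 − $42432.1 = $47560.8.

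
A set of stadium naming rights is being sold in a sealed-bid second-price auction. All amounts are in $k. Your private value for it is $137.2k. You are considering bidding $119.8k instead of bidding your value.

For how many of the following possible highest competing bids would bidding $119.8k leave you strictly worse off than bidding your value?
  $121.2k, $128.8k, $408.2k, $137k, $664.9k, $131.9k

The deviation hurts exactly when the highest competing bid lies strictly between $119.8k and $137.2k — underbidding then forfeits a profitable win.
$121.2k: inside the interval → strictly worse (loss $16k).
$128.8k: inside the interval → strictly worse (loss $8.4k).
$408.2k: above both → same outcome either way.
$137k: inside the interval → strictly worse (loss $0.2k).
$664.9k: above both → same outcome either way.
$131.9k: inside the interval → strictly worse (loss $5.3k).
Count: 4.

4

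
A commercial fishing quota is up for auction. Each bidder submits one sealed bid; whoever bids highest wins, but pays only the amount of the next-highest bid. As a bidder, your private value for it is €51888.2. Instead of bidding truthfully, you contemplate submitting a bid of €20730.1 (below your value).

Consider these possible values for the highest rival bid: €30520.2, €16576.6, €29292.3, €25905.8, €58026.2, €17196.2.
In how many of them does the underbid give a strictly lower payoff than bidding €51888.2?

The deviation hurts exactly when the highest competing bid lies strictly between €20730.1 and €51888.2 — underbidding then forfeits a profitable win.
€30520.2: inside the interval → strictly worse (loss €21368).
€16576.6: below both → same outcome either way.
€29292.3: inside the interval → strictly worse (loss €22595.9).
€25905.8: inside the interval → strictly worse (loss €25982.4).
€58026.2: above both → same outcome either way.
€17196.2: below both → same outcome either way.
Count: 3.

3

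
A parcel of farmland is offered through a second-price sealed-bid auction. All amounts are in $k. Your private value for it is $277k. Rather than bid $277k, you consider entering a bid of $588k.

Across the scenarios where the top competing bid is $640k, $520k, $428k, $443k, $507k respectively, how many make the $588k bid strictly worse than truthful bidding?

The deviation hurts exactly when the highest competing bid lies strictly between $277k and $588k — overbidding then wins at a price above your value.
$640k: above both → same outcome either way.
$520k: inside the interval → strictly worse (loss $243k).
$428k: inside the interval → strictly worse (loss $151k).
$443k: inside the interval → strictly worse (loss $166k).
$507k: inside the interval → strictly worse (loss $230k).
Count: 4.

4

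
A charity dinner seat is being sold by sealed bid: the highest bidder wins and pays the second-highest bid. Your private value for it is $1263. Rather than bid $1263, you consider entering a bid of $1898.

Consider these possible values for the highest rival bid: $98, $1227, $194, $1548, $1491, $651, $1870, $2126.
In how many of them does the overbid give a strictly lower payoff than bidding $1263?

The deviation hurts exactly when the highest competing bid lies strictly between $1263 and $1898 — overbidding then wins at a price above your value.
$98: below both → same outcome either way.
$1227: below both → same outcome either way.
$194: below both → same outcome either way.
$1548: inside the interval → strictly worse (loss $285).
$1491: inside the interval → strictly worse (loss $228).
$651: below both → same outcome either way.
$1870: inside the interval → strictly worse (loss $607).
$2126: above both → same outcome either way.
Count: 3.

3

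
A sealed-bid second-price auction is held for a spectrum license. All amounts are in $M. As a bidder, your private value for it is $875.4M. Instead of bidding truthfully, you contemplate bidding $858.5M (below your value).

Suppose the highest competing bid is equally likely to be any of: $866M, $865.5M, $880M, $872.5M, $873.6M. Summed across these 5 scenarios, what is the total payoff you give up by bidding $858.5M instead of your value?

$24M

The deviation costs you only when the competing bid falls strictly between $858.5M and $875.4M; elsewhere both bids give the same outcome.
$866M: truthful payoff $9.4M, deviation payoff $0M → loss $9.4M.
$865.5M: truthful payoff $9.9M, deviation payoff $0M → loss $9.9M.
$880M: outcomes coincide → loss $0M.
$872.5M: truthful payoff $2.9M, deviation payoff $0M → loss $2.9M.
$873.6M: truthful payoff $1.8M, deviation payoff $0M → loss $1.8M.
Total loss = $9.4M + $9.9M + $2.9M + $1.8M = $24M.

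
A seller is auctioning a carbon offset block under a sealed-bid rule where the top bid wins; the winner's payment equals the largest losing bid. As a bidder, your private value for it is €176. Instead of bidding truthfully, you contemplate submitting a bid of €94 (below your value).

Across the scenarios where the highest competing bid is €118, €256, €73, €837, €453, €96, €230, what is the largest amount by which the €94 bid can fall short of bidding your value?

€80

€118: truthful gives €58, deviation gives €0 → loss €58.
€256: same outcome either way → loss €0.
€73: same outcome either way → loss €0.
€837: same outcome either way → loss €0.
€453: same outcome either way → loss €0.
€96: truthful gives €80, deviation gives €0 → loss €80.
€230: same outcome either way → loss €0.
Maximum loss: €80.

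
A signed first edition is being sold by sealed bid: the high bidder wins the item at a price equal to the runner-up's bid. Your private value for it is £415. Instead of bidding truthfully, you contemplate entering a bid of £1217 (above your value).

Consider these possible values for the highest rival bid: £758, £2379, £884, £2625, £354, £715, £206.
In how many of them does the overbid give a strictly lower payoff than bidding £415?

3

The deviation hurts exactly when the highest competing bid lies strictly between £415 and £1217 — overbidding then wins at a price above your value.
£758: inside the interval → strictly worse (loss £343).
£2379: above both → same outcome either way.
£884: inside the interval → strictly worse (loss £469).
£2625: above both → same outcome either way.
£354: below both → same outcome either way.
£715: inside the interval → strictly worse (loss £300).
£206: below both → same outcome either way.
Count: 3.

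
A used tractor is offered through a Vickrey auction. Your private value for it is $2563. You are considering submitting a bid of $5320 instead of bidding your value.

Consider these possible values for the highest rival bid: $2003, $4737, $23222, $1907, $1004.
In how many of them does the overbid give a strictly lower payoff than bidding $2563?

1

The deviation hurts exactly when the highest competing bid lies strictly between $2563 and $5320 — overbidding then wins at a price above your value.
$2003: below both → same outcome either way.
$4737: inside the interval → strictly worse (loss $2174).
$23222: above both → same outcome either way.
$1907: below both → same outcome either way.
$1004: below both → same outcome either way.
Count: 1.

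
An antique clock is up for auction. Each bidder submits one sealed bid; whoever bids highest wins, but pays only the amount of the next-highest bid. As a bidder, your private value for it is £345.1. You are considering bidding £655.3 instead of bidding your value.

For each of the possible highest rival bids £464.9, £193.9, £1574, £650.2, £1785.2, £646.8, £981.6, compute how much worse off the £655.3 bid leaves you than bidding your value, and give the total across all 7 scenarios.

The deviation costs you only when the competing bid falls strictly between £345.1 and £655.3; elsewhere both bids give the same outcome.
£464.9: truthful payoff £0, deviation payoff −£119.8 → loss £119.8.
£193.9: outcomes coincide → loss £0.
£1574: outcomes coincide → loss £0.
£650.2: truthful payoff £0, deviation payoff −£305.1 → loss £305.1.
£1785.2: outcomes coincide → loss £0.
£646.8: truthful payoff £0, deviation payoff −£301.7 → loss £301.7.
£981.6: outcomes coincide → loss £0.
Total loss = £119.8 + £305.1 + £301.7 = £726.6.

£726.6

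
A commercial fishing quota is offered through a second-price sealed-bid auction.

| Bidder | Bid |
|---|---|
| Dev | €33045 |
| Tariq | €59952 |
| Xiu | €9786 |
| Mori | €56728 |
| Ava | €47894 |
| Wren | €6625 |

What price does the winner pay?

Highest bid: Tariq at €59952, so Tariq wins.
Second-highest bid: Mori at €56728 — that is the price the winner pays.

€56728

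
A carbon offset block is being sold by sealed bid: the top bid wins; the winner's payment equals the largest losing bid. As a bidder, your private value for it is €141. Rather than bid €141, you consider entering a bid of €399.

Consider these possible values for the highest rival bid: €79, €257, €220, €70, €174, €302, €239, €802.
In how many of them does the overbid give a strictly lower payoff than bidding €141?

5

The deviation hurts exactly when the highest competing bid lies strictly between €141 and €399 — overbidding then wins at a price above your value.
€79: below both → same outcome either way.
€257: inside the interval → strictly worse (loss €116).
€220: inside the interval → strictly worse (loss €79).
€70: below both → same outcome either way.
€174: inside the interval → strictly worse (loss €33).
€302: inside the interval → strictly worse (loss €161).
€239: inside the interval → strictly worse (loss €98).
€802: above both → same outcome either way.
Count: 5.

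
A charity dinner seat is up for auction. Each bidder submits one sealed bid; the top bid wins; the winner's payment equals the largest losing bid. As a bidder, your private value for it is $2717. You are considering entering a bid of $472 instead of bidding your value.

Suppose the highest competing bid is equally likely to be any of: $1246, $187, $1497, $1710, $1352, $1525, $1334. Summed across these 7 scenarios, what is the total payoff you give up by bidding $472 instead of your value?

The deviation costs you only when the competing bid falls strictly between $472 and $2717; elsewhere both bids give the same outcome.
$1246: truthful payoff $1471, deviation payoff $0 → loss $1471.
$187: outcomes coincide → loss $0.
$1497: truthful payoff $1220, deviation payoff $0 → loss $1220.
$1710: truthful payoff $1007, deviation payoff $0 → loss $1007.
$1352: truthful payoff $1365, deviation payoff $0 → loss $1365.
$1525: truthful payoff $1192, deviation payoff $0 → loss $1192.
$1334: truthful payoff $1383, deviation payoff $0 → loss $1383.
Total loss = $1471 + $1220 + $1007 + $1365 + $1192 + $1383 = $7638.
Truthful bidding weakly dominates here: raising your bid can only win items priced above your value, and lowering it can only forfeit items priced below.

$7638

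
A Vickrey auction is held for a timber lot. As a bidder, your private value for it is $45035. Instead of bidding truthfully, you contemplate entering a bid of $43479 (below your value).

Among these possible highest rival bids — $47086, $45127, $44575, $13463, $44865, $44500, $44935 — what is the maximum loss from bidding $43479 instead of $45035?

$535

$47086: same outcome either way → loss $0.
$45127: same outcome either way → loss $0.
$44575: truthful gives $460, deviation gives $0 → loss $460.
$13463: same outcome either way → loss $0.
$44865: truthful gives $170, deviation gives $0 → loss $170.
$44500: truthful gives $535, deviation gives $0 → loss $535.
$44935: truthful gives $100, deviation gives $0 → loss $100.
Maximum loss: $535.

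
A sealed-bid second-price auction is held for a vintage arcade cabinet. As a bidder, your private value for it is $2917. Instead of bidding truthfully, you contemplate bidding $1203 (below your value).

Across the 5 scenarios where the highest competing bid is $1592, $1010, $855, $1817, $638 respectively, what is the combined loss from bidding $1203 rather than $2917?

The deviation costs you only when the competing bid falls strictly between $1203 and $2917; elsewhere both bids give the same outcome.
$1592: truthful payoff $1325, deviation payoff $0 → loss $1325.
$1010: outcomes coincide → loss $0.
$855: outcomes coincide → loss $0.
$1817: truthful payoff $1100, deviation payoff $0 → loss $1100.
$638: outcomes coincide → loss $0.
Total loss = $1325 + $1100 = $2425.

$2425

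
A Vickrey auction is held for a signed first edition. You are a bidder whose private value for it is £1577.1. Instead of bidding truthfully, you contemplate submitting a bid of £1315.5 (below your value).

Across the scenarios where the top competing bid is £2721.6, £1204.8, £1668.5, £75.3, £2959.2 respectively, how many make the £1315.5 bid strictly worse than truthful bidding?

0

The deviation hurts exactly when the highest competing bid lies strictly between £1315.5 and £1577.1 — underbidding then forfeits a profitable win.
£2721.6: above both → same outcome either way.
£1204.8: below both → same outcome either way.
£1668.5: above both → same outcome either way.
£75.3: below both → same outcome either way.
£2959.2: above both → same outcome either way.
Count: 0.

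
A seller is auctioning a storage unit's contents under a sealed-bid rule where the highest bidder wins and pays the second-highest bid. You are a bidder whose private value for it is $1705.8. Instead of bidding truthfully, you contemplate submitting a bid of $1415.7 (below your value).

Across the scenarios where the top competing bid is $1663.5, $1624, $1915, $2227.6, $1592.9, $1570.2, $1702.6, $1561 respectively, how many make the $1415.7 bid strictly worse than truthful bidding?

6

The deviation hurts exactly when the highest competing bid lies strictly between $1415.7 and $1705.8 — underbidding then forfeits a profitable win.
$1663.5: inside the interval → strictly worse (loss $42.3).
$1624: inside the interval → strictly worse (loss $81.8).
$1915: above both → same outcome either way.
$2227.6: above both → same outcome either way.
$1592.9: inside the interval → strictly worse (loss $112.9).
$1570.2: inside the interval → strictly worse (loss $135.6).
$1702.6: inside the interval → strictly worse (loss $3.2).
$1561: inside the interval → strictly worse (loss $144.8).
Count: 6.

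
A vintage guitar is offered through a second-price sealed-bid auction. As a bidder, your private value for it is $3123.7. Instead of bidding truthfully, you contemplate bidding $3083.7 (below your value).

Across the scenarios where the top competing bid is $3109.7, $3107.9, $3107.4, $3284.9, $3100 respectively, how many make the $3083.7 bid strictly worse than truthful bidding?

The deviation hurts exactly when the highest competing bid lies strictly between $3083.7 and $3123.7 — underbidding then forfeits a profitable win.
$3109.7: inside the interval → strictly worse (loss $14).
$3107.9: inside the interval → strictly worse (loss $15.8).
$3107.4: inside the interval → strictly worse (loss $16.3).
$3284.9: above both → same outcome either way.
$3100: inside the interval → strictly worse (loss $23.7).
Count: 4.

4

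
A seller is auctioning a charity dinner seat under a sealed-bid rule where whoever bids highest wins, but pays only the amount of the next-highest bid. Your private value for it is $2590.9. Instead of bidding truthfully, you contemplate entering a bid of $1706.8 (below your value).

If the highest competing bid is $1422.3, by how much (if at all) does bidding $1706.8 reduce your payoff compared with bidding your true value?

$0

Bidding your value $2590.9: you win (since $2590.9 > $1422.3) and pay $1422.3. Payoff $1168.6.
Bidding $1706.8: you win and pay $1422.3. Payoff $2590.9 − $1422.3 = $1168.6.
Difference = $1168.6 − $1168.6 = $0; both bids lead to the same outcome because the competing bid is below both your value and your alternative bid.
Truthful bidding weakly dominates here: raising your bid can only win items priced above your value, and lowering it can only forfeit items priced below.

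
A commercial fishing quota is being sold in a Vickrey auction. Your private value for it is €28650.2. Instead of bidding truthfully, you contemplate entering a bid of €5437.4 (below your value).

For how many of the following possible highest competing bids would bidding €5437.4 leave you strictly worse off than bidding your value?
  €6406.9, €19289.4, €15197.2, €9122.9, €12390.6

The deviation hurts exactly when the highest competing bid lies strictly between €5437.4 and €28650.2 — underbidding then forfeits a profitable win.
€6406.9: inside the interval → strictly worse (loss €22243.3).
€19289.4: inside the interval → strictly worse (loss €9360.8).
€15197.2: inside the interval → strictly worse (loss €13453).
€9122.9: inside the interval → strictly worse (loss €19527.3).
€12390.6: inside the interval → strictly worse (loss €16259.6).
Count: 5.

5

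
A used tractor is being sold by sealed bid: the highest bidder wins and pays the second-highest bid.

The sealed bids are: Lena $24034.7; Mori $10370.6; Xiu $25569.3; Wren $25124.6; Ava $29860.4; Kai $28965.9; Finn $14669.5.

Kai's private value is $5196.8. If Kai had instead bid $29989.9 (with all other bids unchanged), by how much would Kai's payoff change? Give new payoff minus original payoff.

−$24663.6

The highest bid among the other bidders is $29860.4; Kai's bid doesn't change that.
Original bid $28965.9: Kai is not highest (top rival bid is $29860.4); payoff $0.
Alternative bid $29989.9: Kai is highest, pays the top rival bid $29860.4; payoff $5196.8 − $29860.4 = −$24663.6.
Change in payoff = −$24663.6 − ($0) = −$24663.6.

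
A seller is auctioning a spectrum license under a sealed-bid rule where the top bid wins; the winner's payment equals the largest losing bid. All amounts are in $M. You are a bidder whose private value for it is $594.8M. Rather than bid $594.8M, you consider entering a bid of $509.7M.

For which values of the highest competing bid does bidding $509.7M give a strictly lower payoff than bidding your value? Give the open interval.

($509.7M, $594.8M)

If the competing bid is below $509.7M, both bids win at the same price — no difference.
If it is above $594.8M, both bids lose — no difference.
If it lies strictly between $509.7M and $594.8M, bidding your value wins at a price below your value (positive payoff) while bidding $509.7M loses (payoff 0).
So the deviation strictly hurts on the open interval ($509.7M, $594.8M).
Truthful bidding weakly dominates here: raising your bid can only win items priced above your value, and lowering it can only forfeit items priced below.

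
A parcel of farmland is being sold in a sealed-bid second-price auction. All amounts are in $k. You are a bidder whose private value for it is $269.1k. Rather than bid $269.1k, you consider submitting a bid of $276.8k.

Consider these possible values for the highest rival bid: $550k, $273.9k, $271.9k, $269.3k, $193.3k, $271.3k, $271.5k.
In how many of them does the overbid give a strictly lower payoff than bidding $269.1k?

5

The deviation hurts exactly when the highest competing bid lies strictly between $269.1k and $276.8k — overbidding then wins at a price above your value.
$550k: above both → same outcome either way.
$273.9k: inside the interval → strictly worse (loss $4.8k).
$271.9k: inside the interval → strictly worse (loss $2.8k).
$269.3k: inside the interval → strictly worse (loss $0.2k).
$193.3k: below both → same outcome either way.
$271.3k: inside the interval → strictly worse (loss $2.2k).
$271.5k: inside the interval → strictly worse (loss $2.4k).
Count: 5.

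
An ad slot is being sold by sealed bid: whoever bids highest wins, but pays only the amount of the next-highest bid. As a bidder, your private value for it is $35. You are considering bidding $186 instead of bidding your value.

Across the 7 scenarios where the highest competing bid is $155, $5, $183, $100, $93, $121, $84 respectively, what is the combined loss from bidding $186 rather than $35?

The deviation costs you only when the competing bid falls strictly between $35 and $186; elsewhere both bids give the same outcome.
$155: truthful payoff $0, deviation payoff −$120 → loss $120.
$5: outcomes coincide → loss $0.
$183: truthful payoff $0, deviation payoff −$148 → loss $148.
$100: truthful payoff $0, deviation payoff −$65 → loss $65.
$93: truthful payoff $0, deviation payoff −$58 → loss $58.
$121: truthful payoff $0, deviation payoff −$86 → loss $86.
$84: truthful payoff $0, deviation payoff −$49 → loss $49.
Total loss = $120 + $148 + $65 + $58 + $86 + $49 = $526.

$526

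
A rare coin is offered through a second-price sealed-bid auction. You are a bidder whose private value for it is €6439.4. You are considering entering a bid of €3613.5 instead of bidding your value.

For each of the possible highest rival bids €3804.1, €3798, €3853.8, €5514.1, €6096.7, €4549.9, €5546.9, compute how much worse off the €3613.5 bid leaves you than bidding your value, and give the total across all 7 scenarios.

€11912.3

The deviation costs you only when the competing bid falls strictly between €3613.5 and €6439.4; elsewhere both bids give the same outcome.
€3804.1: truthful payoff €2635.3, deviation payoff €0 → loss €2635.3.
€3798: truthful payoff €2641.4, deviation payoff €0 → loss €2641.4.
€3853.8: truthful payoff €2585.6, deviation payoff €0 → loss €2585.6.
€5514.1: truthful payoff €925.3, deviation payoff €0 → loss €925.3.
€6096.7: truthful payoff €342.7, deviation payoff €0 → loss €342.7.
€4549.9: truthful payoff €1889.5, deviation payoff €0 → loss €1889.5.
€5546.9: truthful payoff €892.5, deviation payoff €0 → loss €892.5.
Total loss = €2635.3 + €2641.4 + €2585.6 + €925.3 + €342.7 + €1889.5 + €892.5 = €11912.3.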